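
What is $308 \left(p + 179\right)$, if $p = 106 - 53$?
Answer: $71456$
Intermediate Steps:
$p = 53$
$308 \left(p + 179\right) = 308 \left(53 + 179\right) = 308 \cdot 232 = 71456$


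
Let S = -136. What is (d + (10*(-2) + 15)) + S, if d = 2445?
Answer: 2304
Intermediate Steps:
(d + (10*(-2) + 15)) + S = (2445 + (10*(-2) + 15)) - 136 = (2445 + (-20 + 15)) - 136 = (2445 - 5) - 136 = 2440 - 136 = 2304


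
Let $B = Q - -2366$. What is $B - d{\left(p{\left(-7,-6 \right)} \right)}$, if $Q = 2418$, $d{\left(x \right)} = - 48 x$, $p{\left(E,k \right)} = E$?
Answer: $4448$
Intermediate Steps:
$B = 4784$ ($B = 2418 - -2366 = 2418 + 2366 = 4784$)
$B - d{\left(p{\left(-7,-6 \right)} \right)} = 4784 - \left(-48\right) \left(-7\right) = 4784 - 336 = 4448$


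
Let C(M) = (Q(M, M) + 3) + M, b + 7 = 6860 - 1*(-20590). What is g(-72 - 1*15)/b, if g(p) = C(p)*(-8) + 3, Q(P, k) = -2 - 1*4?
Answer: 723/27443 ≈ 0.026346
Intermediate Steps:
b = 27443 (b = -7 + (6860 - 1*(-20590)) = -7 + (6860 + 20590) = -7 + 27450 = 27443)
Q(P, k) = -6 (Q(P, k) = -2 - 4 = -6)
C(M) = -3 + M (C(M) = (-6 + 3) + M = -3 + M)
g(p) = 27 - 8*p (g(p) = (-3 + p)*(-8) + 3 = (24 - 8*p) + 3 = 27 - 8*p)
g(-72 - 1*15)/b = (27 - 8*(-72 - 1*15))/27443 = (27 - 8*(-72 - 15))*(1/27443) = (27 - 8*(-87))*(1/27443) = (27 + 696)*(1/27443) = 723*(1/27443) = 723/27443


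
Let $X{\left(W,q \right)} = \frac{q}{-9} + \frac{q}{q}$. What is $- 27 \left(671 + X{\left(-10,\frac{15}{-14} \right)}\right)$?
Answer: $- \frac{254061}{14} \approx -18147.0$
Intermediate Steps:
$X{\left(W,q \right)} = 1 - \frac{q}{9}$ ($X{\left(W,q \right)} = q \left(- \frac{1}{9}\right) + 1 = - \frac{q}{9} + 1 = 1 - \frac{q}{9}$)
$- 27 \left(671 + X{\left(-10,\frac{15}{-14} \right)}\right) = - 27 \left(671 + \left(1 - \frac{15 \frac{1}{-14}}{9}\right)\right) = - 27 \left(671 + \left(1 - \frac{15 \left(- \frac{1}{14}\right)}{9}\right)\right) = - 27 \left(671 + \left(1 - - \frac{5}{42}\right)\right) = - 27 \left(671 + \left(1 + \frac{5}{42}\right)\right) = - 27 \left(671 + \frac{47}{42}\right) = \left(-27\right) \frac{28229}{42} = - \frac{254061}{14}$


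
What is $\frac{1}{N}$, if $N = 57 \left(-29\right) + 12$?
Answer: $- \frac{1}{1641} \approx -0.00060938$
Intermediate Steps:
$N = -1641$ ($N = -1653 + 12 = -1641$)
$\frac{1}{N} = \frac{1}{-1641} = - \frac{1}{1641}$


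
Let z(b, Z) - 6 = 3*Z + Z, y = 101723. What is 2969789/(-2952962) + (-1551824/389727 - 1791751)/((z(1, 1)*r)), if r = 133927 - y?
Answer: -1217385401999829341/185309709421641480 ≈ -6.5695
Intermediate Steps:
z(b, Z) = 6 + 4*Z (z(b, Z) = 6 + (3*Z + Z) = 6 + 4*Z)
r = 32204 (r = 133927 - 1*101723 = 133927 - 101723 = 32204)
2969789/(-2952962) + (-1551824/389727 - 1791751)/((z(1, 1)*r)) = 2969789/(-2952962) + (-1551824/389727 - 1791751)/(((6 + 4*1)*32204)) = 2969789*(-1/2952962) + (-1551824*1/389727 - 1791751)/(((6 + 4)*32204)) = -2969789/2952962 + (-1551824/389727 - 1791751)/((10*32204)) = -2969789/2952962 - 698295293801/389727/322040 = -2969789/2952962 - 698295293801/389727*1/322040 = -2969789/2952962 - 698295293801/125507683080 = -1217385401999829341/185309709421641480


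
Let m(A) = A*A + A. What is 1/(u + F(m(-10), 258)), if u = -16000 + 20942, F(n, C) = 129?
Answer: 1/5071 ≈ 0.00019720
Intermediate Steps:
m(A) = A + A² (m(A) = A² + A = A + A²)
u = 4942
1/(u + F(m(-10), 258)) = 1/(4942 + 129) = 1/5071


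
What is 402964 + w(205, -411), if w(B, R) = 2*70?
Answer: 403104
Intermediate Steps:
w(B, R) = 140
402964 + w(205, -411) = 402964 + 140 = 403104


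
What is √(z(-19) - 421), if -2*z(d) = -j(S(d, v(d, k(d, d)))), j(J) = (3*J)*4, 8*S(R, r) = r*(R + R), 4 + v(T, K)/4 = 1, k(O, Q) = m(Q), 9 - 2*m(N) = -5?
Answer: I*√79 ≈ 8.8882*I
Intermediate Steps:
m(N) = 7 (m(N) = 9/2 - ½*(-5) = 9/2 + 5/2 = 7)
k(O, Q) = 7
v(T, K) = -12 (v(T, K) = -16 + 4*1 = -16 + 4 = -12)
S(R, r) = R*r/4 (S(R, r) = (r*(R + R))/8 = (r*(2*R))/8 = (2*R*r)/8 = R*r/4)
j(J) = 12*J
z(d) = -18*d (z(d) = -(-1)*12*((¼)*d*(-12))/2 = -(-1)*12*(-3*d)/2 = -(-1)*(-36*d)/2 = -18*d)
√(z(-19) - 421) = √(-18*(-19) - 421) = √(342 - 421) = √(-79) = I*√79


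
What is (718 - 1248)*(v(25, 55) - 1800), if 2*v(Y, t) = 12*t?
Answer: 779100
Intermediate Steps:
v(Y, t) = 6*t (v(Y, t) = (12*t)/2 = 6*t)
(718 - 1248)*(v(25, 55) - 1800) = (718 - 1248)*(6*55 - 1800) = -530*(330 - 1800) = -530*(-1470) = 779100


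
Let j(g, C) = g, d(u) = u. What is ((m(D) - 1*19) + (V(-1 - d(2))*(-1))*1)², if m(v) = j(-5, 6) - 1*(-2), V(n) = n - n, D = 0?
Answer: 484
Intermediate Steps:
V(n) = 0
m(v) = -3 (m(v) = -5 - 1*(-2) = -5 + 2 = -3)
((m(D) - 1*19) + (V(-1 - d(2))*(-1))*1)² = ((-3 - 1*19) + (0*(-1))*1)² = ((-3 - 19) + 0*1)² = (-22 + 0)² = (-22)² = 484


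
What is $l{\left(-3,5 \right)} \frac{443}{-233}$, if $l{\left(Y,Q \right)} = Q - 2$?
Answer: $- \frac{1329}{233} \approx -5.7039$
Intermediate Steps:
$l{\left(Y,Q \right)} = -2 + Q$
$l{\left(-3,5 \right)} \frac{443}{-233} = \left(-2 + 5\right) \frac{443}{-233} = 3 \cdot 443 \left(- \frac{1}{233}\right) = 3 \left(- \frac{443}{233}\right) = - \frac{1329}{233}$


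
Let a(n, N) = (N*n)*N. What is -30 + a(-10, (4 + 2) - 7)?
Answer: -40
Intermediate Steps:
a(n, N) = n*N²
-30 + a(-10, (4 + 2) - 7) = -30 - 10*((4 + 2) - 7)² = -30 - 10*(6 - 7)² = -30 - 10*(-1)² = -30 - 10*1 = -30 - 10 = -40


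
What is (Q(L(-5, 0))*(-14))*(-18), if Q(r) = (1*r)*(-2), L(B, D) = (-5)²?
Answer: -12600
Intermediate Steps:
L(B, D) = 25
Q(r) = -2*r (Q(r) = r*(-2) = -2*r)
(Q(L(-5, 0))*(-14))*(-18) = (-2*25*(-14))*(-18) = -50*(-14)*(-18) = 700*(-18) = -12600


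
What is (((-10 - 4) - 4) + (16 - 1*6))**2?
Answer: 64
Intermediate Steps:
(((-10 - 4) - 4) + (16 - 1*6))**2 = ((-14 - 4) + (16 - 6))**2 = (-18 + 10)**2 = (-8)**2 = 64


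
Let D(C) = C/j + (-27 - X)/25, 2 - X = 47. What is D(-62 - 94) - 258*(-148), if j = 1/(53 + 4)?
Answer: 732318/25 ≈ 29293.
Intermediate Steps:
j = 1/57 ≈ 0.017544
X = -45 (X = 2 - 1*47 = 2 - 47 = -45)
D(C) = 18/25 + 57*C (D(C) = C/(1/57) + (-27 - 1*(-45))/25 = C*57 + (-27 + 45)*(1/25) = 57*C + 18*(1/25) = 57*C + 18/25 = 18/25 + 57*C)
D(-62 - 94) - 258*(-148) = (18/25 + 57*(-62 - 94)) - 258*(-148) = (18/25 + 57*(-156)) - 1*(-38184) = (18/25 - 8892) + 38184 = -222282/25 + 38184 = 732318/25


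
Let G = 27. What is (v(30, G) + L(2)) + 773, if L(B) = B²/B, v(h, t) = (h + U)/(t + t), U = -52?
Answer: 20914/27 ≈ 774.59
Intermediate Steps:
v(h, t) = (-52 + h)/(2*t) (v(h, t) = (h - 52)/(t + t) = (-52 + h)/((2*t)) = (-52 + h)*(1/(2*t)) = (-52 + h)/(2*t))
L(B) = B
(v(30, G) + L(2)) + 773 = ((½)*(-52 + 30)/27 + 2) + 773 = ((½)*(1/27)*(-22) + 2) + 773 = (-11/27 + 2) + 773 = 43/27 + 773 = 20914/27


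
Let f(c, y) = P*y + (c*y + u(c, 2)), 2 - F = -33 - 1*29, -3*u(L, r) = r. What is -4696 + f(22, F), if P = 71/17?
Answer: -154090/51 ≈ -3021.4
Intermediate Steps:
u(L, r) = -r/3
P = 71/17 (P = 71*(1/17) = 71/17 ≈ 4.1765)
F = 64 (F = 2 - (-33 - 1*29) = 2 - (-33 - 29) = 2 - 1*(-62) = 2 + 62 = 64)
f(c, y) = -⅔ + 71*y/17 + c*y (f(c, y) = 71*y/17 + (c*y - ⅓*2) = 71*y/17 + (c*y - ⅔) = 71*y/17 + (-⅔ + c*y) = -⅔ + 71*y/17 + c*y)
-4696 + f(22, F) = -4696 + (-⅔ + (71/17)*64 + 22*64) = -4696 + (-⅔ + 4544/17 + 1408) = -4696 + 85406/51 = -154090/51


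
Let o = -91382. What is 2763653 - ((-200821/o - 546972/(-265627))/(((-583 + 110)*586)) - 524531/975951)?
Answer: 18146933327653576554886514249/6566283755038079414892 ≈ 2.7637e+6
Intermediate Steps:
2763653 - ((-200821/o - 546972/(-265627))/(((-583 + 110)*586)) - 524531/975951) = 2763653 - ((-200821/(-91382) - 546972/(-265627))/(((-583 + 110)*586)) - 524531/975951) = 2763653 - ((-200821*(-1/91382) - 546972*(-1/265627))/((-473*586)) - 524531*1/975951) = 2763653 - ((200821/91382 + 546972/265627)/(-277178) - 524531/975951) = 2763653 - ((103326875071/24273526514)*(-1/277178) - 524531/975951) = 2763653 - (-103326875071/6728087532097492 - 524531/975951) = 2763653 - 1*(-3529191323265681993773/6566283755038079414892) = 2763653 + 3529191323265681993773/6566283755038079414892 = 18146933327653576554886514249/6566283755038079414892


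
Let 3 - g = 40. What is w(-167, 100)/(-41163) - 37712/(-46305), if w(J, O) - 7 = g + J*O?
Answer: 775673902/635350905 ≈ 1.2209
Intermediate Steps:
g = -37 (g = 3 - 1*40 = 3 - 40 = -37)
w(J, O) = -30 + J*O (w(J, O) = 7 + (-37 + J*O) = -30 + J*O)
w(-167, 100)/(-41163) - 37712/(-46305) = (-30 - 167*100)/(-41163) - 37712/(-46305) = (-30 - 16700)*(-1/41163) - 37712*(-1/46305) = -16730*(-1/41163) + 37712/46305 = 16730/41163 + 37712/46305 = 775673902/635350905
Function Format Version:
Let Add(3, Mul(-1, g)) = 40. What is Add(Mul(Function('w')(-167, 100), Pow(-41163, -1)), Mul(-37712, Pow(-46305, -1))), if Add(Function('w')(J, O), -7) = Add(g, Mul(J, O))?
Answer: Rational(775673902, 635350905) ≈ 1.2209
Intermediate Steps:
g = -37 (g = Add(3, Mul(-1, 40)) = Add(3, -40) = -37)
Function('w')(J, O) = Add(-30, Mul(J, O)) (Function('w')(J, O) = Add(7, Add(-37, Mul(J, O))) = Add(-30, Mul(J, O)))
Add(Mul(Function('w')(-167, 100), Pow(-41163, -1)), Mul(-37712, Pow(-46305, -1))) = Add(Mul(Add(-30, Mul(-167, 100)), Pow(-41163, -1)), Mul(-37712, Pow(-46305, -1))) = Add(Mul(Add(-30, -16700), Rational(-1, 41163)), Mul(-37712, Rational(-1, 46305))) = Add(Mul(-16730, Rational(-1, 41163)), Rational(37712, 46305)) = Add(Rational(16730, 41163), Rational(37712, 46305)) = Rational(775673902, 635350905)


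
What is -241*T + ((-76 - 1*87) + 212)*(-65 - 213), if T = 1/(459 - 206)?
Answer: -3446607/253 ≈ -13623.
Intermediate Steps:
T = 1/253 ≈ 0.0039526
-241*T + ((-76 - 1*87) + 212)*(-65 - 213) = -241*1/253 + ((-76 - 1*87) + 212)*(-65 - 213) = -241/253 + ((-76 - 87) + 212)*(-278) = -241/253 + (-163 + 212)*(-278) = -241/253 + 49*(-278) = -241/253 - 13622 = -3446607/253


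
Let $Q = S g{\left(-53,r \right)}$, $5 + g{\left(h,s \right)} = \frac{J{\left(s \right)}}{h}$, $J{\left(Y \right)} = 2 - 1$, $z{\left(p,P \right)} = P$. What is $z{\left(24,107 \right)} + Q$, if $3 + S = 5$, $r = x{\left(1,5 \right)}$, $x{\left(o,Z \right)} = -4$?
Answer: $\frac{5139}{53} \approx 96.962$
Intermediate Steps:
$r = -4$
$J{\left(Y \right)} = 1$ ($J{\left(Y \right)} = 2 - 1 = 1$)
$g{\left(h,s \right)} = -5 + \frac{1}{h}$ ($g{\left(h,s \right)} = -5 + 1 \frac{1}{h} = -5 + \frac{1}{h}$)
$S = 2$ ($S = -3 + 5 = 2$)
$Q = - \frac{532}{53}$ ($Q = 2 \left(-5 + \frac{1}{-53}\right) = 2 \left(-5 - \frac{1}{53}\right) = 2 \left(- \frac{266}{53}\right) = - \frac{532}{53} \approx -10.038$)
$z{\left(24,107 \right)} + Q = 107 - \frac{532}{53} = \frac{5139}{53}$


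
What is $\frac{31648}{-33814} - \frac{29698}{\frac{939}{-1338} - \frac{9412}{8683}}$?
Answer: $\frac{1944347889954604}{116920882617} \approx 16630.0$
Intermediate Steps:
$\frac{31648}{-33814} - \frac{29698}{\frac{939}{-1338} - \frac{9412}{8683}} = 31648 \left(- \frac{1}{33814}\right) - \frac{29698}{939 \left(- \frac{1}{1338}\right) - \frac{9412}{8683}} = - \frac{15824}{16907} - \frac{29698}{- \frac{313}{446} - \frac{9412}{8683}} = - \frac{15824}{16907} - \frac{29698}{- \frac{6915531}{3872618}} = - \frac{15824}{16907} - - \frac{115009009364}{6915531} = - \frac{15824}{16907} + \frac{115009009364}{6915531} = \frac{1944347889954604}{116920882617}$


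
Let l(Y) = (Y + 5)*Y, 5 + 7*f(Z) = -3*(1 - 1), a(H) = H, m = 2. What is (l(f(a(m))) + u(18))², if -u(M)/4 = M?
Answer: 13527684/2401 ≈ 5634.2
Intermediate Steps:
u(M) = -4*M
f(Z) = -5/7 (f(Z) = -5/7 + (-3*(1 - 1))/7 = -5/7 + (-3*0)/7 = -5/7 + (⅐)*0 = -5/7 + 0 = -5/7)
l(Y) = Y*(5 + Y) (l(Y) = (5 + Y)*Y = Y*(5 + Y))
(l(f(a(m))) + u(18))² = (-5*(5 - 5/7)/7 - 4*18)² = (-5/7*30/7 - 72)² = (-150/49 - 72)² = (-3678/49)² = 13527684/2401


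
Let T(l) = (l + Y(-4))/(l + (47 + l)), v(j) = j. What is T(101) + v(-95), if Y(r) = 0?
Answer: -23554/249 ≈ -94.594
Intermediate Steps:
T(l) = l/(47 + 2*l) (T(l) = (l + 0)/(l + (47 + l)) = l/(47 + 2*l))
T(101) + v(-95) = 101/(47 + 2*101) - 95 = 101/(47 + 202) - 95 = 101/249 - 95 = -23554/249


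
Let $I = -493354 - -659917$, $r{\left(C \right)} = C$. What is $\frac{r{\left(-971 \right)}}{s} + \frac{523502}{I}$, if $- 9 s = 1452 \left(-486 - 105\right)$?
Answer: $\frac{49753136023}{15881448924} \approx 3.1328$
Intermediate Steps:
$I = 166563$ ($I = -493354 + 659917 = 166563$)
$s = 95348$ ($s = - \frac{1452 \left(-486 - 105\right)}{9} = - \frac{1452 \left(-591\right)}{9} = \left(- \frac{1}{9}\right) \left(-858132\right) = 95348$)
$\frac{r{\left(-971 \right)}}{s} + \frac{523502}{I} = - \frac{971}{95348} + \frac{523502}{166563} = \frac{49753136023}{15881448924}$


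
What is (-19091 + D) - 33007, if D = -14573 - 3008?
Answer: -69679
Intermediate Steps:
D = -17581
(-19091 + D) - 33007 = (-19091 - 17581) - 33007 = -36672 - 33007 = -69679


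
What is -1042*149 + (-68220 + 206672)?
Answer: -16806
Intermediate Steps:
-1042*149 + (-68220 + 206672) = -155258 + 138452 = -16806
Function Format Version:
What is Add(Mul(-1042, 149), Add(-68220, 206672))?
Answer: -16806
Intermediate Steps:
Add(Mul(-1042, 149), Add(-68220, 206672)) = Add(-155258, 138452) = -16806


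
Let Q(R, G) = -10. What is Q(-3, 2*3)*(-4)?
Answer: 40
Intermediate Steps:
Q(-3, 2*3)*(-4) = -10*(-4) = 40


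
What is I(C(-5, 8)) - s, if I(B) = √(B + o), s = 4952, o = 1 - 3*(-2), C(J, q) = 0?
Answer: -4952 + √7 ≈ -4949.4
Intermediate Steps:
o = 7 (o = 1 + 6 = 7)
I(B) = √(7 + B) (I(B) = √(B + 7) = √(7 + B))
I(C(-5, 8)) - s = √(7 + 0) - 1*4952 = √7 - 4952 = -4952 + √7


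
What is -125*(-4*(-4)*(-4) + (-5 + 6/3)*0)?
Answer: 8000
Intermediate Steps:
-125*(-4*(-4)*(-4) + (-5 + 6/3)*0) = -125*(16*(-4) + (-5 + 6*(⅓))*0) = -125*(-64 + (-5 + 2)*0) = -125*(-64 - 3*0) = -125*(-64 + 0) = -125*(-64) = 8000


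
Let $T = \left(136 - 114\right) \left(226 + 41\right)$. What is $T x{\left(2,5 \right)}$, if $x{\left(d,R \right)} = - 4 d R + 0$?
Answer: $-234960$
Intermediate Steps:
$x{\left(d,R \right)} = - 4 R d$ ($x{\left(d,R \right)} = - 4 R d + 0 = - 4 R d$)
$T = 5874$ ($T = 22 \cdot 267 = 5874$)
$T x{\left(2,5 \right)} = 5874 \left(\left(-4\right) 5 \cdot 2\right) = 5874 \left(-40\right) = -234960$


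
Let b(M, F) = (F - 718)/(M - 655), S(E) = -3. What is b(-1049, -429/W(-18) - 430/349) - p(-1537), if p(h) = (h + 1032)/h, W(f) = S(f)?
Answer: 2925635/304682584 ≈ 0.0096022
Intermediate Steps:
W(f) = -3
b(M, F) = (-718 + F)/(-655 + M)
p(h) = (1032 + h)/h
b(-1049, -429/W(-18) - 430/349) - p(-1537) = (-718 + (-429/(-3) - 430/349))/(-655 - 1049) - (1032 - 1537)/(-1537) = (-718 + (-429*(-1/3) - 430*1/349))/(-1704) - (-1)*(-505)/1537 = -(-718 + (143 - 430/349))/1704 - 1*505/1537 = -(-718 + 49477/349)/1704 - 505/1537 = -1/1704*(-201105/349) - 505/1537 = 67035/198232 - 505/1537 = 2925635/304682584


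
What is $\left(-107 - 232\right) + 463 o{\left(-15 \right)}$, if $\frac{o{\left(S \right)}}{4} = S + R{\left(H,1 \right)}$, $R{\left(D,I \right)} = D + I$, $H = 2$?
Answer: $-22563$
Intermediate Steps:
$o{\left(S \right)} = 12 + 4 S$ ($o{\left(S \right)} = 4 \left(S + \left(2 + 1\right)\right) = 4 \left(S + 3\right) = 4 \left(3 + S\right) = 12 + 4 S$)
$\left(-107 - 232\right) + 463 o{\left(-15 \right)} = \left(-107 - 232\right) + 463 \left(12 + 4 \left(-15\right)\right) = \left(-107 - 232\right) + 463 \left(12 - 60\right) = -339 + 463 \left(-48\right) = -339 - 22224 = -22563$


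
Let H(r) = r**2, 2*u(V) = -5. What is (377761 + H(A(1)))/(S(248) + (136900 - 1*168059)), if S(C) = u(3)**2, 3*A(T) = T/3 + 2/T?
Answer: -122394760/10093491 ≈ -12.126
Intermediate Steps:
u(V) = -5/2 (u(V) = (1/2)*(-5) = -5/2)
A(T) = T/9 + 2/(3*T) (A(T) = (T/3 + 2/T)/3 = (2/T + T/3)/3 = T/9 + 2/(3*T))
S(C) = 25/4 (S(C) = (-5/2)**2 = 25/4)
(377761 + H(A(1)))/(S(248) + (136900 - 1*168059)) = (377761 + ((1/9)*(6 + 1**2)/1)**2)/(25/4 + (136900 - 1*168059)) = (377761 + ((1/9)*1*(6 + 1))**2)/(25/4 + (136900 - 168059)) = (377761 + ((1/9)*1*7)**2)/(25/4 - 31159) = (377761 + (7/9)**2)/(-124611/4) = (377761 + 49/81)*(-4/124611) = (30598690/81)*(-4/124611) = -122394760/10093491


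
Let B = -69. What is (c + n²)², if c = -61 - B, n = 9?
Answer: 7921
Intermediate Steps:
c = 8 (c = -61 - 1*(-69) = -61 + 69 = 8)
(c + n²)² = (8 + 9²)² = (8 + 81)² = 89² = 7921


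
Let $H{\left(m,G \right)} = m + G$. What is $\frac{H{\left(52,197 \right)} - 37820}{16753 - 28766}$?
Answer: $\frac{37571}{12013} \approx 3.1275$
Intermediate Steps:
$H{\left(m,G \right)} = G + m$
$\frac{H{\left(52,197 \right)} - 37820}{16753 - 28766} = \frac{\left(197 + 52\right) - 37820}{16753 - 28766} = \frac{249 - 37820}{-12013} = \left(-37571\right) \left(- \frac{1}{12013}\right) = \frac{37571}{12013}$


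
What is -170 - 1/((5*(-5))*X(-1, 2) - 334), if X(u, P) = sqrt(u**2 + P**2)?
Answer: -18432936/108431 - 25*sqrt(5)/108431 ≈ -170.00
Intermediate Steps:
X(u, P) = sqrt(P**2 + u**2)
-170 - 1/((5*(-5))*X(-1, 2) - 334) = -170 - 1/((5*(-5))*sqrt(2**2 + (-1)**2) - 334) = -170 - 1/(-25*sqrt(4 + 1) - 334) = -170 - 1/(-25*sqrt(5) - 334) = -170 - 1/(-334 - 25*sqrt(5))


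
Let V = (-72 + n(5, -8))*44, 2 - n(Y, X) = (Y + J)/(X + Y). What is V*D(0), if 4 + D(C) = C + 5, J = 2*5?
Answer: -2860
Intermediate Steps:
J = 10
D(C) = 1 + C (D(C) = -4 + (C + 5) = -4 + (5 + C) = 1 + C)
n(Y, X) = 2 - (10 + Y)/(X + Y) (n(Y, X) = 2 - (Y + 10)/(X + Y) = 2 - (10 + Y)/(X + Y))
V = -2860 (V = (-72 + (-10 + 5 + 2*(-8))/(-8 + 5))*44 = (-72 + (-10 + 5 - 16)/(-3))*44 = (-72 - ⅓*(-21))*44 = (-72 + 7)*44 = -65*44 = -2860)
V*D(0) = -2860*(1 + 0) = -2860*1 = -2860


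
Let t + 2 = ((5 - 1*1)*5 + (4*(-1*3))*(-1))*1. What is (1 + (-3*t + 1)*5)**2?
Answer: 197136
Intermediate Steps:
t = 30 (t = -2 + ((5 - 1*1)*5 + (4*(-1*3))*(-1))*1 = -2 + ((5 - 1)*5 + (4*(-3))*(-1))*1 = -2 + (4*5 - 12*(-1))*1 = -2 + (20 + 12)*1 = -2 + 32*1 = -2 + 32 = 30)
(1 + (-3*t + 1)*5)**2 = (1 + (-3*30 + 1)*5)**2 = (1 + (-90 + 1)*5)**2 = (1 - 89*5)**2 = (1 - 445)**2 = (-444)**2 = 197136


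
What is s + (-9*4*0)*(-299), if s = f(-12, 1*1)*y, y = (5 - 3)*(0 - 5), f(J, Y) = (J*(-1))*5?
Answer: -600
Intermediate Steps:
f(J, Y) = -5*J (f(J, Y) = -J*5 = -5*J)
y = -10 (y = 2*(-5) = -10)
s = -600 (s = -5*(-12)*(-10) = 60*(-10) = -600)
s + (-9*4*0)*(-299) = -600 + (-9*4*0)*(-299) = -600 - 36*0*(-299) = -600 + 0*(-299) = -600 + 0 = -600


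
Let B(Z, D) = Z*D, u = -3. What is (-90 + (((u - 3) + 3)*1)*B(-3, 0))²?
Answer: 8100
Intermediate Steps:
B(Z, D) = D*Z
(-90 + (((u - 3) + 3)*1)*B(-3, 0))² = (-90 + (((-3 - 3) + 3)*1)*(0*(-3)))² = (-90 + ((-6 + 3)*1)*0)² = (-90 - 3*1*0)² = (-90 - 3*0)² = (-90 + 0)² = (-90)² = 8100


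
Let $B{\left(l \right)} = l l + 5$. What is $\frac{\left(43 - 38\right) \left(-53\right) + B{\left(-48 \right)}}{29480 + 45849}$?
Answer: $\frac{2044}{75329} \approx 0.027134$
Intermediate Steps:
$B{\left(l \right)} = 5 + l^{2}$ ($B{\left(l \right)} = l^{2} + 5 = 5 + l^{2}$)
$\frac{\left(43 - 38\right) \left(-53\right) + B{\left(-48 \right)}}{29480 + 45849} = \frac{\left(43 - 38\right) \left(-53\right) + \left(5 + \left(-48\right)^{2}\right)}{29480 + 45849} = \frac{5 \left(-53\right) + \left(5 + 2304\right)}{75329} = \left(-265 + 2309\right) \frac{1}{75329} = 2044 \cdot \frac{1}{75329} = \frac{2044}{75329}$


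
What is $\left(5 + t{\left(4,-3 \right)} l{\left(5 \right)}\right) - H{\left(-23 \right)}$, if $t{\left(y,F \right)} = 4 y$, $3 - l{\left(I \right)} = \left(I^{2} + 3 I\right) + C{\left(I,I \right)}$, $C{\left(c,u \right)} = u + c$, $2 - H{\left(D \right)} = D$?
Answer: $-772$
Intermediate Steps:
$H{\left(D \right)} = 2 - D$
$C{\left(c,u \right)} = c + u$
$l{\left(I \right)} = 3 - I^{2} - 5 I$ ($l{\left(I \right)} = 3 - \left(\left(I^{2} + 3 I\right) + \left(I + I\right)\right) = 3 - \left(\left(I^{2} + 3 I\right) + 2 I\right) = 3 - \left(I^{2} + 5 I\right) = 3 - I^{2} - 5 I$)
$\left(5 + t{\left(4,-3 \right)} l{\left(5 \right)}\right) - H{\left(-23 \right)} = \left(5 + 4 \cdot 4 \left(3 - 5^{2} - 25\right)\right) - \left(2 - -23\right) = \left(5 + 16 \left(3 - 25 - 25\right)\right) - \left(2 + 23\right) = \left(5 + 16 \left(3 - 25 - 25\right)\right) - 25 = \left(5 + 16 \left(-47\right)\right) - 25 = \left(5 - 752\right) - 25 = -747 - 25 = -772$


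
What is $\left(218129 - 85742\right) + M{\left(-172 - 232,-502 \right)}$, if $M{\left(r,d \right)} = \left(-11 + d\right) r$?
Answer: $339639$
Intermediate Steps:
$M{\left(r,d \right)} = r \left(-11 + d\right)$
$\left(218129 - 85742\right) + M{\left(-172 - 232,-502 \right)} = \left(218129 - 85742\right) + \left(-172 - 232\right) \left(-11 - 502\right) = 132387 - -207252 = 132387 + 207252 = 339639$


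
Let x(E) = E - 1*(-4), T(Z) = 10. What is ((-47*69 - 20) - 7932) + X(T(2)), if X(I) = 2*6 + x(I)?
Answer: -11169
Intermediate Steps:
x(E) = 4 + E (x(E) = E + 4 = 4 + E)
X(I) = 16 + I (X(I) = 2*6 + (4 + I) = 12 + (4 + I) = 16 + I)
((-47*69 - 20) - 7932) + X(T(2)) = ((-47*69 - 20) - 7932) + (16 + 10) = ((-3243 - 20) - 7932) + 26 = (-3263 - 7932) + 26 = -11195 + 26 = -11169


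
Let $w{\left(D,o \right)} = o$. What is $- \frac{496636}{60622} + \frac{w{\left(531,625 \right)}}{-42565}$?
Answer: $- \frac{2117720009}{258037543} \approx -8.207$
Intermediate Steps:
$- \frac{496636}{60622} + \frac{w{\left(531,625 \right)}}{-42565} = - \frac{496636}{60622} + \frac{625}{-42565} = \left(-496636\right) \frac{1}{60622} + 625 \left(- \frac{1}{42565}\right) = - \frac{248318}{30311} - \frac{125}{8513} = - \frac{2117720009}{258037543}$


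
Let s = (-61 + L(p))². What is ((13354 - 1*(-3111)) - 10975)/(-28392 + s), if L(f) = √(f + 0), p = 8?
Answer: -135399870/608144497 + 1339560*√2/608144497 ≈ -0.21953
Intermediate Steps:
L(f) = √f
s = (-61 + 2*√2)² (s = (-61 + √8)² = (-61 + 2*√2)² ≈ 3383.9)
((13354 - 1*(-3111)) - 10975)/(-28392 + s) = ((13354 - 1*(-3111)) - 10975)/(-28392 + (3729 - 244*√2)) = ((13354 + 3111) - 10975)/(-24663 - 244*√2) = (16465 - 10975)/(-24663 - 244*√2) = 5490/(-24663 - 244*√2)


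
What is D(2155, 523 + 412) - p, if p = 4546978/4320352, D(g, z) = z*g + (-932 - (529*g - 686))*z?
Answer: -2298665771305649/2160176 ≈ -1.0641e+9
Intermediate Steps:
D(g, z) = g*z + z*(-246 - 529*g) (D(g, z) = g*z + (-932 - (-686 + 529*g))*z = g*z + (-932 + (686 - 529*g))*z = g*z + (-246 - 529*g)*z = g*z + z*(-246 - 529*g))
p = 2273489/2160176 (p = 4546978*(1/4320352) = 2273489/2160176 ≈ 1.0525)
D(2155, 523 + 412) - p = -6*(523 + 412)*(41 + 88*2155) - 1*2273489/2160176 = -6*935*(41 + 189640) - 2273489/2160176 = -6*935*189681 - 2273489/2160176 = -1064110410 - 2273489/2160176 = -2298665771305649/2160176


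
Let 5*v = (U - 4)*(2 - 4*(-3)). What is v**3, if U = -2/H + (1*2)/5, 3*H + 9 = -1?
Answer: -74088/125 ≈ -592.70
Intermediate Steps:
H = -10/3 (H = -3 + (1/3)*(-1) = -3 - 1/3 = -10/3 ≈ -3.3333)
U = 1 (U = -2/(-10/3) + (1*2)/5 = -2*(-3/10) + 2*(1/5) = 3/5 + 2/5 = 1)
v = -42/5 (v = ((1 - 4)*(2 - 4*(-3)))/5 = (-3*(2 + 12))/5 = (-3*14)/5 = (1/5)*(-42) = -42/5 ≈ -8.4000)
v**3 = (-42/5)**3 = -74088/125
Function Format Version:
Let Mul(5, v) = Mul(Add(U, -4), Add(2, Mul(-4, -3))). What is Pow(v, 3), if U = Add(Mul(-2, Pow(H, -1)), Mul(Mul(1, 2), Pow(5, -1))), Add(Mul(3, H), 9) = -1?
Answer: Rational(-74088, 125) ≈ -592.70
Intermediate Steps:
H = Rational(-10, 3) (H = Add(-3, Mul(Rational(1, 3), -1)) = Add(-3, Rational(-1, 3)) = Rational(-10, 3) ≈ -3.3333)
U = 1 (U = Add(Mul(-2, Pow(Rational(-10, 3), -1)), Mul(Mul(1, 2), Pow(5, -1))) = Add(Mul(-2, Rational(-3, 10)), Mul(2, Rational(1, 5))) = Add(Rational(3, 5), Rational(2, 5)) = 1)
v = Rational(-42, 5) (v = Mul(Rational(1, 5), Mul(Add(1, -4), Add(2, Mul(-4, -3)))) = Mul(Rational(1, 5), Mul(-3, Add(2, 12))) = Mul(Rational(1, 5), Mul(-3, 14)) = Mul(Rational(1, 5), -42) = Rational(-42, 5) ≈ -8.4000)
Pow(v, 3) = Pow(Rational(-42, 5), 3) = Rational(-74088, 125)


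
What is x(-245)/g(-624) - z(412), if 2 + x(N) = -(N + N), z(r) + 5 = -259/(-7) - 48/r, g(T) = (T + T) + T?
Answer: -774739/24102 ≈ -32.144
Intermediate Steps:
g(T) = 3*T (g(T) = 2*T + T = 3*T)
z(r) = 32 - 48/r (z(r) = -5 + (-259/(-7) - 48/r) = -5 + (-259*(-1/7) - 48/r) = -5 + (37 - 48/r) = 32 - 48/r)
x(N) = -2 - 2*N (x(N) = -2 - (N + N) = -2 - 2*N)
x(-245)/g(-624) - z(412) = (-2 - 2*(-245))/((3*(-624))) - (32 - 48/412) = (-2 + 490)/(-1872) - (32 - 48*1/412) = 488*(-1/1872) - (32 - 12/103) = -61/234 - 1*3284/103 = -61/234 - 3284/103 = -774739/24102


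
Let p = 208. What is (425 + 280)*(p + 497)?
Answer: 497025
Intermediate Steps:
(425 + 280)*(p + 497) = (425 + 280)*(208 + 497) = 705*705 = 497025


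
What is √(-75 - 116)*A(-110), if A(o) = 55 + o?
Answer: -55*I*√191 ≈ -760.12*I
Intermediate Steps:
√(-75 - 116)*A(-110) = √(-75 - 116)*(55 - 110) = √(-191)*(-55) = (I*√191)*(-55) = -55*I*√191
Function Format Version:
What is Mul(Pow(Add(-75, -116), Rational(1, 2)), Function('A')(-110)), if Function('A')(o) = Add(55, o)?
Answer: Mul(-55, I, Pow(191, Rational(1, 2))) ≈ Mul(-760.12, I)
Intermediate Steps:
Mul(Pow(Add(-75, -116), Rational(1, 2)), Function('A')(-110)) = Mul(Pow(Add(-75, -116), Rational(1, 2)), Add(55, -110)) = Mul(Pow(-191, Rational(1, 2)), -55) = Mul(Mul(I, Pow(191, Rational(1, 2))), -55) = Mul(-55, I, Pow(191, Rational(1, 2)))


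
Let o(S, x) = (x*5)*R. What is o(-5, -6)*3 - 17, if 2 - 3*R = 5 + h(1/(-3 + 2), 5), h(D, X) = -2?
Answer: 13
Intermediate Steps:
R = -⅓ (R = ⅔ - (5 - 2)/3 = ⅔ - ⅓*3 = ⅔ - 1 = -⅓ ≈ -0.33333)
o(S, x) = -5*x/3 (o(S, x) = (x*5)*(-⅓) = (5*x)*(-⅓) = -5*x/3)
o(-5, -6)*3 - 17 = -5/3*(-6)*3 - 17 = 10*3 - 17 = 30 - 17 = 13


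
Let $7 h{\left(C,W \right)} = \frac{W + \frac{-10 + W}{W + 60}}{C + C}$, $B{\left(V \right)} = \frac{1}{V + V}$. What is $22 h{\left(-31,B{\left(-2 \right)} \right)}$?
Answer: $\frac{143}{6692} \approx 0.021369$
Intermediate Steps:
$B{\left(V \right)} = \frac{1}{2 V}$
$h{\left(C,W \right)} = \frac{W + \frac{-10 + W}{60 + W}}{14 C}$ ($h{\left(C,W \right)} = \frac{\left(W + \frac{-10 + W}{W + 60}\right) \frac{1}{C + C}}{7} = \frac{\left(W + \frac{-10 + W}{60 + W}\right) \frac{1}{2 C}}{7} = \frac{\frac{1}{2} \frac{1}{C} \left(W + \frac{-10 + W}{60 + W}\right)}{7} = \frac{W + \frac{-10 + W}{60 + W}}{14 C}$)
$22 h{\left(-31,B{\left(-2 \right)} \right)} = 22 \frac{-10 + \left(\frac{1}{2 \left(-2\right)}\right)^{2} + 61 \frac{1}{2 \left(-2\right)}}{14 \left(-31\right) \left(60 + \frac{1}{2 \left(-2\right)}\right)} = 22 \cdot \frac{1}{14} \left(- \frac{1}{31}\right) \frac{1}{60 + \frac{1}{2} \left(- \frac{1}{2}\right)} \left(-10 + \left(\frac{1}{2} \left(- \frac{1}{2}\right)\right)^{2} + 61 \cdot \frac{1}{2} \left(- \frac{1}{2}\right)\right) = 22 \cdot \frac{1}{14} \left(- \frac{1}{31}\right) \frac{1}{60 - \frac{1}{4}} \left(-10 + \left(- \frac{1}{4}\right)^{2} + 61 \left(- \frac{1}{4}\right)\right) = 22 \cdot \frac{1}{14} \left(- \frac{1}{31}\right) \frac{1}{\frac{239}{4}} \left(-10 + \frac{1}{16} - \frac{61}{4}\right) = 22 \cdot \frac{1}{14} \left(- \frac{1}{31}\right) \frac{4}{239} \left(- \frac{403}{16}\right) = 22 \cdot \frac{13}{13384} = \frac{143}{6692}$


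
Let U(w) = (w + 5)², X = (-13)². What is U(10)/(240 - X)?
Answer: 225/71 ≈ 3.1690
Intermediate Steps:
X = 169
U(w) = (5 + w)²
U(10)/(240 - X) = (5 + 10)²/(240 - 1*169) = 15²/(240 - 169) = 225/71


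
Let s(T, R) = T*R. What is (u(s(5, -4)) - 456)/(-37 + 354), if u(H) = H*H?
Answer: -56/317 ≈ -0.17666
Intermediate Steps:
s(T, R) = R*T
u(H) = H²
(u(s(5, -4)) - 456)/(-37 + 354) = ((-4*5)² - 456)/(-37 + 354) = ((-20)² - 456)/317 = (400 - 456)*(1/317) = -56*1/317 = -56/317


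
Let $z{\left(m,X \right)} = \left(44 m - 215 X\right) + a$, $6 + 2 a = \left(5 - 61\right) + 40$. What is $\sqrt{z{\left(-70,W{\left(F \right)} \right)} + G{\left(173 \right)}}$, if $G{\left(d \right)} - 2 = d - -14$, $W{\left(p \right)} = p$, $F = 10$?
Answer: $2 i \sqrt{1263} \approx 71.077 i$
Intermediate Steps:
$a = -11$ ($a = -3 + \frac{\left(5 - 61\right) + 40}{2} = -3 + \frac{-56 + 40}{2} = -3 + \frac{1}{2} \left(-16\right) = -3 - 8 = -11$)
$z{\left(m,X \right)} = -11 - 215 X + 44 m$ ($z{\left(m,X \right)} = \left(44 m - 215 X\right) - 11 = \left(- 215 X + 44 m\right) - 11 = -11 - 215 X + 44 m$)
$G{\left(d \right)} = 16 + d$ ($G{\left(d \right)} = 2 + \left(d - -14\right) = 2 + \left(d + 14\right) = 2 + \left(14 + d\right) = 16 + d$)
$\sqrt{z{\left(-70,W{\left(F \right)} \right)} + G{\left(173 \right)}} = \sqrt{\left(-11 - 2150 + 44 \left(-70\right)\right) + \left(16 + 173\right)} = \sqrt{\left(-11 - 2150 - 3080\right) + 189} = \sqrt{-5241 + 189} = \sqrt{-5052} = 2 i \sqrt{1263}$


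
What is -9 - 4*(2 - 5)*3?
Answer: 27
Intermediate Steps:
-9 - 4*(2 - 5)*3 = -9 - (-12)*3 = -9 - 4*(-9) = -9 + 36 = 27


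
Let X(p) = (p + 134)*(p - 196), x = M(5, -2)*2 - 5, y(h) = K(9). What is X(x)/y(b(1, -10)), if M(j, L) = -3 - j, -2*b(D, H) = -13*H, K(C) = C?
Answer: -24521/9 ≈ -2724.6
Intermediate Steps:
b(D, H) = 13*H/2 (b(D, H) = -(-13)*H/2 = 13*H/2)
y(h) = 9
x = -21 (x = (-3 - 1*5)*2 - 5 = (-3 - 5)*2 - 5 = -8*2 - 5 = -16 - 5 = -21)
X(p) = (-196 + p)*(134 + p) (X(p) = (134 + p)*(-196 + p) = (-196 + p)*(134 + p))
X(x)/y(b(1, -10)) = (-26264 + (-21)² - 62*(-21))/9 = (-26264 + 441 + 1302)*(⅑) = -24521*⅑ = -24521/9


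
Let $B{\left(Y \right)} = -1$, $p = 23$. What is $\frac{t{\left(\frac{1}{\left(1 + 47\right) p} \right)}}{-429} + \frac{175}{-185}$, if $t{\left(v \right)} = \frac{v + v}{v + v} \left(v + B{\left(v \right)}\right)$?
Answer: $- \frac{16535749}{17523792} \approx -0.94362$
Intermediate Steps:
$t{\left(v \right)} = -1 + v$ ($t{\left(v \right)} = \frac{v + v}{v + v} \left(v - 1\right) = \frac{2 v}{2 v} \left(-1 + v\right) = 2 v \frac{1}{2 v} \left(-1 + v\right) = 1 \left(-1 + v\right) = -1 + v$)
$\frac{t{\left(\frac{1}{\left(1 + 47\right) p} \right)}}{-429} + \frac{175}{-185} = \frac{-1 + \frac{1}{\left(1 + 47\right) 23}}{-429} + \frac{175}{-185} = \left(-1 + \frac{1}{48} \cdot \frac{1}{23}\right) \left(- \frac{1}{429}\right) + 175 \left(- \frac{1}{185}\right) = \left(-1 + \frac{1}{48} \cdot \frac{1}{23}\right) \left(- \frac{1}{429}\right) - \frac{35}{37} = \left(-1 + \frac{1}{1104}\right) \left(- \frac{1}{429}\right) - \frac{35}{37} = \left(- \frac{1103}{1104}\right) \left(- \frac{1}{429}\right) - \frac{35}{37} = \frac{1103}{473616} - \frac{35}{37} = - \frac{16535749}{17523792}$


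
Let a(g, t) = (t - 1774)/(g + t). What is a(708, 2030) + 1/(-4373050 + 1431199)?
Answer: 376555559/4027394019 ≈ 0.093499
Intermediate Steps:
a(g, t) = (-1774 + t)/(g + t)
a(708, 2030) + 1/(-4373050 + 1431199) = (-1774 + 2030)/(708 + 2030) + 1/(-4373050 + 1431199) = 256/2738 + 1/(-2941851) = (1/2738)*256 - 1/2941851 = 128/1369 - 1/2941851 = 376555559/4027394019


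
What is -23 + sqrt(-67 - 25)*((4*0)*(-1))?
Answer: -23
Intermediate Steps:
-23 + sqrt(-67 - 25)*((4*0)*(-1)) = -23 + sqrt(-92)*(0*(-1)) = -23 + (2*I*sqrt(23))*0 = -23 + 0 = -23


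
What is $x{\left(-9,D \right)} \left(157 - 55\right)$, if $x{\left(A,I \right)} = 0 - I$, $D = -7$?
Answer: $714$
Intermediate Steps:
$x{\left(A,I \right)} = - I$
$x{\left(-9,D \right)} \left(157 - 55\right) = \left(-1\right) \left(-7\right) \left(157 - 55\right) = 7 \cdot 102 = 714$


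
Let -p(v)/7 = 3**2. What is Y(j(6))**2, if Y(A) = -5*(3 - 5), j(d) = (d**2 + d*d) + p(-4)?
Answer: 100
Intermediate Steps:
p(v) = -63 (p(v) = -7*3**2 = -7*9 = -63)
j(d) = -63 + 2*d**2 (j(d) = (d**2 + d*d) - 63 = (d**2 + d**2) - 63 = 2*d**2 - 63 = -63 + 2*d**2)
Y(A) = 10 (Y(A) = -5*(-2) = 10)
Y(j(6))**2 = 10**2 = 100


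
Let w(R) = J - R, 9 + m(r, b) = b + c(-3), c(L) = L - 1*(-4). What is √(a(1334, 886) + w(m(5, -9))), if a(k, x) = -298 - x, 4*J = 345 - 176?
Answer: I*√4499/2 ≈ 33.537*I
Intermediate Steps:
c(L) = 4 + L (c(L) = L + 4 = 4 + L)
J = 169/4 (J = (345 - 176)/4 = (¼)*169 = 169/4 ≈ 42.250)
m(r, b) = -8 + b (m(r, b) = -9 + (b + (4 - 3)) = -9 + (b + 1) = -9 + (1 + b) = -8 + b)
w(R) = 169/4 - R
√(a(1334, 886) + w(m(5, -9))) = √((-298 - 1*886) + (169/4 - (-8 - 9))) = √((-298 - 886) + (169/4 - 1*(-17))) = √(-1184 + (169/4 + 17)) = √(-1184 + 237/4) = √(-4499/4) = I*√4499/2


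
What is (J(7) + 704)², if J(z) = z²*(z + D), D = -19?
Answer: 13456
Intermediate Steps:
J(z) = z²*(-19 + z) (J(z) = z²*(z - 19) = z²*(-19 + z))
(J(7) + 704)² = (7²*(-19 + 7) + 704)² = (49*(-12) + 704)² = (-588 + 704)² = 116² = 13456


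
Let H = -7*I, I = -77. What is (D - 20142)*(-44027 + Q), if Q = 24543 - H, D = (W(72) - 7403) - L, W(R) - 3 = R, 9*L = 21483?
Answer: 597826711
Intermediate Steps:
L = 2387 (L = (⅑)*21483 = 2387)
W(R) = 3 + R
H = 539 (H = -7*(-77) = 539)
D = -9715 (D = ((3 + 72) - 7403) - 1*2387 = (75 - 7403) - 2387 = -7328 - 2387 = -9715)
Q = 24004 (Q = 24543 - 1*539 = 24543 - 539 = 24004)
(D - 20142)*(-44027 + Q) = (-9715 - 20142)*(-44027 + 24004) = -29857*(-20023) = 597826711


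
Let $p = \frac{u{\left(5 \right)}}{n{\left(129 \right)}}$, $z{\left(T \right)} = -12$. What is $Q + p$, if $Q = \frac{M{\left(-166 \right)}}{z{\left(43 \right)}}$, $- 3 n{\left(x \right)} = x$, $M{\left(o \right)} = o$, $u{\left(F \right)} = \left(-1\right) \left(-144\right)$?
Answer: $\frac{2705}{258} \approx 10.484$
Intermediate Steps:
$u{\left(F \right)} = 144$
$n{\left(x \right)} = - \frac{x}{3}$
$Q = \frac{83}{6}$ ($Q = - \frac{166}{-12} = \left(-166\right) \left(- \frac{1}{12}\right) = \frac{83}{6} \approx 13.833$)
$p = - \frac{144}{43}$ ($p = \frac{144}{\left(- \frac{1}{3}\right) 129} = \frac{144}{-43} = 144 \left(- \frac{1}{43}\right) = - \frac{144}{43} \approx -3.3488$)
$Q + p = \frac{83}{6} - \frac{144}{43} = \frac{2705}{258}$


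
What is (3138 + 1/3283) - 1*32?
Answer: 10196999/3283 ≈ 3106.0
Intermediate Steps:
(3138 + 1/3283) - 1*32 = (3138 + 1/3283) - 32 = 10302055/3283 - 32 = 10196999/3283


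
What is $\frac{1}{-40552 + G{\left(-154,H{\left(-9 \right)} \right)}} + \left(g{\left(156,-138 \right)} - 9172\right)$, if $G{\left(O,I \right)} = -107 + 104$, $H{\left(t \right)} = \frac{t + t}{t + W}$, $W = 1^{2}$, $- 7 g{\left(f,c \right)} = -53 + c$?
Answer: $- \frac{2596047222}{283885} \approx -9144.7$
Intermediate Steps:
$g{\left(f,c \right)} = \frac{53}{7} - \frac{c}{7}$ ($g{\left(f,c \right)} = - \frac{-53 + c}{7} = \frac{53}{7} - \frac{c}{7}$)
$W = 1$
$H{\left(t \right)} = \frac{2 t}{1 + t}$ ($H{\left(t \right)} = \frac{t + t}{t + 1} = \frac{2 t}{1 + t}$)
$G{\left(O,I \right)} = -3$
$\frac{1}{-40552 + G{\left(-154,H{\left(-9 \right)} \right)}} + \left(g{\left(156,-138 \right)} - 9172\right) = \frac{1}{-40552 - 3} + \left(\left(\frac{53}{7} - - \frac{138}{7}\right) - 9172\right) = \frac{1}{-40555} + \left(\left(\frac{53}{7} + \frac{138}{7}\right) - 9172\right) = - \frac{1}{40555} + \left(\frac{191}{7} - 9172\right) = - \frac{1}{40555} - \frac{64013}{7} = - \frac{2596047222}{283885}$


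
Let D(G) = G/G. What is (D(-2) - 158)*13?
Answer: -2041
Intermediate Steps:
D(G) = 1
(D(-2) - 158)*13 = (1 - 158)*13 = -157*13 = -2041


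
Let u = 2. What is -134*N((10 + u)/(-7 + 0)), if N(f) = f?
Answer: 1608/7 ≈ 229.71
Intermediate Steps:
-134*N((10 + u)/(-7 + 0)) = -134*(10 + 2)/(-7 + 0) = -1608/(-7) = -1608*(-1)/7 = -134*(-12/7) = 1608/7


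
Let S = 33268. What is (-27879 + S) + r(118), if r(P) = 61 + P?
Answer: 5568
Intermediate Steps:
(-27879 + S) + r(118) = (-27879 + 33268) + (61 + 118) = 5389 + 179 = 5568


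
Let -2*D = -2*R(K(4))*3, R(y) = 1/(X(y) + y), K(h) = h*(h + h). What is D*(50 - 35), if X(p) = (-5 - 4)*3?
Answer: 9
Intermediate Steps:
X(p) = -27 (X(p) = -9*3 = -27)
K(h) = 2*h² (K(h) = h*(2*h) = 2*h²)
R(y) = 1/(-27 + y)
D = ⅗ (D = -(-2/(-27 + 2*4²))*3/2 = -(-2/(-27 + 2*16))*3/2 = -(-2/(-27 + 32))*3/2 = -(-2/5)*3/2 = -(-2*⅕)*3/2 = -(-1)*3/5 = -½*(-6/5) = ⅗ ≈ 0.60000)
D*(50 - 35) = 3*(50 - 35)/5 = (⅗)*15 = 9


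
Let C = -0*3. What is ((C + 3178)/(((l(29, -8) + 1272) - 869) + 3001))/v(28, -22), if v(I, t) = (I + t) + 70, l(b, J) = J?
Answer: 1589/129048 ≈ 0.012313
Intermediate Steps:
v(I, t) = 70 + I + t
C = 0 (C = -80*0 = 0)
((C + 3178)/(((l(29, -8) + 1272) - 869) + 3001))/v(28, -22) = ((0 + 3178)/(((-8 + 1272) - 869) + 3001))/(70 + 28 - 22) = (3178/((1264 - 869) + 3001))/76 = (3178/(395 + 3001))*(1/76) = (3178/3396)*(1/76) = (3178*(1/3396))*(1/76) = (1589/1698)*(1/76) = 1589/129048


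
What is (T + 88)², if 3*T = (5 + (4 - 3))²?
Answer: 10000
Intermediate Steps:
T = 12 (T = (5 + (4 - 3))²/3 = (5 + 1)²/3 = (⅓)*6² = (⅓)*36 = 12)
(T + 88)² = (12 + 88)² = 100² = 10000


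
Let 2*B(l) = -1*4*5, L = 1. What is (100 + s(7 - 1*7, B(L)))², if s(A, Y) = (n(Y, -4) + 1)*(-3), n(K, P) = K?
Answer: 16129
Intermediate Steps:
B(l) = -10 (B(l) = (-1*4*5)/2 = (-4*5)/2 = (½)*(-20) = -10)
s(A, Y) = -3 - 3*Y (s(A, Y) = (Y + 1)*(-3) = (1 + Y)*(-3) = -3 - 3*Y)
(100 + s(7 - 1*7, B(L)))² = (100 + (-3 - 3*(-10)))² = (100 + (-3 + 30))² = (100 + 27)² = 127² = 16129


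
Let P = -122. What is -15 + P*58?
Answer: -7091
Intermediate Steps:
-15 + P*58 = -15 - 122*58 = -15 - 7076 = -7091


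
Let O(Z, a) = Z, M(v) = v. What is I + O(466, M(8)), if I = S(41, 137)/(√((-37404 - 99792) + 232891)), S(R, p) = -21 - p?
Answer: 466 - 158*√95695/95695 ≈ 465.49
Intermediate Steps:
I = -158*√95695/95695 (I = (-21 - 1*137)/(√((-37404 - 99792) + 232891)) = (-21 - 137)/(√(-137196 + 232891)) = -158*√95695/95695 ≈ -0.51075)
I + O(466, M(8)) = -158*√95695/95695 + 466 = 466 - 158*√95695/95695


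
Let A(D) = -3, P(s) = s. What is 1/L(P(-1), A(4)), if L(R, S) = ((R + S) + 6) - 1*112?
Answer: -1/110 ≈ -0.0090909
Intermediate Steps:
L(R, S) = -106 + R + S (L(R, S) = (6 + R + S) - 112 = -106 + R + S)
1/L(P(-1), A(4)) = 1/(-106 - 1 - 3) = 1/(-110) = -1/110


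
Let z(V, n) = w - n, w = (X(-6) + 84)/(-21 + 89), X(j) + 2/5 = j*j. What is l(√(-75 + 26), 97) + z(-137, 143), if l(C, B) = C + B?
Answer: -7521/170 + 7*I ≈ -44.241 + 7.0*I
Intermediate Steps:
X(j) = -⅖ + j² (X(j) = -⅖ + j*j = -⅖ + j²)
w = 299/170 (w = ((-⅖ + (-6)²) + 84)/(-21 + 89) = ((-⅖ + 36) + 84)/68 = (178/5 + 84)*(1/68) = (598/5)*(1/68) = 299/170 ≈ 1.7588)
l(C, B) = B + C
z(V, n) = 299/170 - n
l(√(-75 + 26), 97) + z(-137, 143) = (97 + √(-75 + 26)) + (299/170 - 1*143) = (97 + √(-49)) + (299/170 - 143) = (97 + 7*I) - 24011/170 = -7521/170 + 7*I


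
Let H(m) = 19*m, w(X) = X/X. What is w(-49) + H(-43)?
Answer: -816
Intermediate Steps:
w(X) = 1
w(-49) + H(-43) = 1 + 19*(-43) = 1 - 817 = -816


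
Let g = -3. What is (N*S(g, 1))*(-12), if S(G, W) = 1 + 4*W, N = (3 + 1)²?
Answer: -960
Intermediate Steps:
N = 16 (N = 4² = 16)
(N*S(g, 1))*(-12) = (16*(1 + 4*1))*(-12) = (16*(1 + 4))*(-12) = (16*5)*(-12) = 80*(-12) = -960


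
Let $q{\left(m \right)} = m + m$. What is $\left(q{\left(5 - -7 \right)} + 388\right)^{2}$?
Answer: $169744$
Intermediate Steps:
$q{\left(m \right)} = 2 m$
$\left(q{\left(5 - -7 \right)} + 388\right)^{2} = \left(2 \left(5 - -7\right) + 388\right)^{2} = \left(2 \left(5 + 7\right) + 388\right)^{2} = \left(2 \cdot 12 + 388\right)^{2} = \left(24 + 388\right)^{2} = 412^{2} = 169744$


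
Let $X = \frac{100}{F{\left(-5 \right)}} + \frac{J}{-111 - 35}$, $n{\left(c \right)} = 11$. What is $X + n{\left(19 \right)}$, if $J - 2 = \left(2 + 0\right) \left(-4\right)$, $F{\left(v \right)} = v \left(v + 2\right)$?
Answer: $\frac{3878}{219} \approx 17.708$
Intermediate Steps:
$F{\left(v \right)} = v \left(2 + v\right)$
$J = -6$ ($J = 2 + \left(2 + 0\right) \left(-4\right) = 2 + 2 \left(-4\right) = 2 - 8 = -6$)
$X = \frac{1469}{219}$ ($X = \frac{100}{\left(-5\right) \left(2 - 5\right)} - \frac{6}{-111 - 35} = \frac{100}{\left(-5\right) \left(-3\right)} - \frac{6}{-146} = \frac{100}{15} - - \frac{3}{73} = 100 \cdot \frac{1}{15} + \frac{3}{73} = \frac{20}{3} + \frac{3}{73} = \frac{1469}{219} \approx 6.7078$)
$X + n{\left(19 \right)} = \frac{1469}{219} + 11 = \frac{3878}{219}$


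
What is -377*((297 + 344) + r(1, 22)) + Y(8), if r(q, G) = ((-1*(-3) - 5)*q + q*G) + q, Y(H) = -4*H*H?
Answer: -249830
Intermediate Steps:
Y(H) = -4*H²
r(q, G) = -q + G*q (r(q, G) = ((3 - 5)*q + G*q) + q = (-2*q + G*q) + q = -q + G*q)
-377*((297 + 344) + r(1, 22)) + Y(8) = -377*((297 + 344) + 1*(-1 + 22)) - 4*8² = -377*(641 + 1*21) - 4*64 = -377*(641 + 21) - 256 = -377*662 - 256 = -249574 - 256 = -249830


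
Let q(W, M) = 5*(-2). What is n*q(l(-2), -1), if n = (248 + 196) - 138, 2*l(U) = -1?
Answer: -3060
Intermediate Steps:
l(U) = -1/2 (l(U) = (1/2)*(-1) = -1/2)
q(W, M) = -10
n = 306 (n = 444 - 138 = 306)
n*q(l(-2), -1) = 306*(-10) = -3060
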